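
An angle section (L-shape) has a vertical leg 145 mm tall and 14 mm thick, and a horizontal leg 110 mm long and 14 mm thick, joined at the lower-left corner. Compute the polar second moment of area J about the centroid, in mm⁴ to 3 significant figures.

J ≈ 1.06 × 10⁷ mm⁴

Split into non-overlapping primitives; take the origin at the lower-left of the bounding box.
Vertical leg: 14 × 145, A = 2 030 mm², y = 72.5 mm, Ī = 3 556 729 mm⁴.
Horizontal leg (remainder): 96 × 14, A = 1 344 mm², y = 7 mm, Ī = 21 952 mm⁴.
Centroid: ȳ = ΣA·y / ΣA = 46.409 mm.
Transfer each piece to the centroidal x-axis using Ī + A·d² with d = y − 46.409:
  vertical leg: d = 26.091 mm → contributes +4 938 662 mm⁴
  horizontal leg (remainder): d = -39.409 mm → contributes +2 109 247 mm⁴
Total I = 7 047 909 mm⁴.
For the y-axis: x̄ = 28.909 mm.
Repeating about the centroidal y-axis gives I_y = 3 511 457 mm⁴.
Polar second moment: J = I_x + I_y = 10 559 366 mm⁴.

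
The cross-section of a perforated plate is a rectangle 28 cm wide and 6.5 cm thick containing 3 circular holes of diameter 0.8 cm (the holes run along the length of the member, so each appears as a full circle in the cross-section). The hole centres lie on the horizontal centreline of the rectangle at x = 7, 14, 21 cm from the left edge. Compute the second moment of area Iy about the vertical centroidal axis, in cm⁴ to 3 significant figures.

Iy ≈ 1.18 × 10⁴ cm⁴

Split into non-overlapping primitives; take the origin at the lower-left of the bounding box.
Plate: 28 × 6.5, A = 182 cm², x = 14 cm, Ī = 11 891 cm⁴.
Hole 1 (subtracted): ⌀0.8, A = 0.50265 cm², x = 7 cm, Ī = 0.020106 cm⁴.
Hole 2 (subtracted): ⌀0.8, A = 0.50265 cm², x = 14 cm, Ī = 0.020106 cm⁴.
Hole 3 (subtracted): ⌀0.8, A = 0.50265 cm², x = 21 cm, Ī = 0.020106 cm⁴.
By symmetry the centroid is at mid-width, x̄ = 14 cm.
Transfer each piece to the vertical centroidal axis using Ī + A·d² with d = x − 14:
  plate: d = 0 cm → contributes +11 891 cm⁴
  hole 1: d = -7 cm → contributes −24.65 cm⁴
  hole 2: d = 0 cm → contributes −0.020106 cm⁴
  hole 3: d = 7 cm → contributes −24.65 cm⁴
Total I = 11 841 cm⁴.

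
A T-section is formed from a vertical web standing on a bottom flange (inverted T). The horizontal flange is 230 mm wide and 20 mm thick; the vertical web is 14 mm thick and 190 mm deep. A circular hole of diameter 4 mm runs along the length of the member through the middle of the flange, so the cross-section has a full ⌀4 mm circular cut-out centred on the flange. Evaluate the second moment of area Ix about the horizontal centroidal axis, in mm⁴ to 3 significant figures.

Break the section into simple shapes (no overlaps), measuring from the bottom-left corner of the bounding box.
Flange: 230 × 20, A = 4 600 mm², y = 10 mm, Ī = 153 333 mm⁴.
Web: 14 × 190, A = 2 660 mm², y = 115 mm, Ī = 8 002 167 mm⁴.
Hole (subtracted): ⌀4, A = 12.566 mm², y = 10 mm, Ī = 12.566 mm⁴.
Centroid: ȳ = ΣA·y / ΣA = 48.538 mm.
Transfer each piece to the horizontal centroidal axis using Ī + A·d² with d = y − 48.538:
  flange: d = -38.538 mm → contributes +6 985 071 mm⁴
  web: d = 66.462 mm → contributes +19 751 990 mm⁴
  hole: d = -38.538 mm → contributes −18 676 mm⁴
Total I = 26 718 386 mm⁴.

Ix ≈ 2.67 × 10⁷ mm⁴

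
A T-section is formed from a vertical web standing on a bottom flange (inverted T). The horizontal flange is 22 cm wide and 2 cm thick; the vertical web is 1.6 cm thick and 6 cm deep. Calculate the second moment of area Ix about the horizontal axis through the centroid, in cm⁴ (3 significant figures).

Decompose the section into non-overlapping parts with the origin at the bottom-left of its bounding rectangle.
Flange: 22 × 2, A = 44 cm², y = 1 cm, Ī = 14.667 cm⁴.
Web: 1.6 × 6, A = 9.6 cm², y = 5 cm, Ī = 28.8 cm⁴.
Centroid: ȳ = ΣA·y / ΣA = 1.7164 cm.
Transfer each piece to the horizontal axis through the centroid using Ī + A·d² with d = y − 1.7164:
  flange: d = -0.71642 cm → contributes +37.25 cm⁴
  web: d = 3.2836 cm → contributes +132.31 cm⁴
Total I = 169.56 cm⁴.

Ix ≈ 170 cm⁴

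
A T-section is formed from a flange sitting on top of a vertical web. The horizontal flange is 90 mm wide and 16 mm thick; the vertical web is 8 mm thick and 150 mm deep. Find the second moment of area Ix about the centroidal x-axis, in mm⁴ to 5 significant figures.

Decompose the section into non-overlapping parts with the origin at the bottom-left of its bounding rectangle.
Flange: 90 × 16, A = 1 440 mm², y = 158 mm, Ī = 30 720 mm⁴.
Web: 8 × 150, A = 1 200 mm², y = 75 mm, Ī = 2 250 000 mm⁴.
Centroid: ȳ = ΣA·y / ΣA = 120.2727 mm.
Transfer each piece to the centroidal x-axis using Ī + A·d² with d = y − 120.2727:
  flange: d = 37.72727 mm → contributes +2 080 340 mm⁴
  web: d = -45.27273 mm → contributes +4 709 544 mm⁴
Total I = 6 789 884 mm⁴.

Ix ≈ 6.7899 × 10⁶ mm⁴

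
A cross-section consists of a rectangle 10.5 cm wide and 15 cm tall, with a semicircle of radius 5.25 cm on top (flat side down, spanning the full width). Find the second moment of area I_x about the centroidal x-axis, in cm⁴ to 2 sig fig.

I_x ≈ 6300 cm⁴

Decompose the section into non-overlapping parts with the origin at the bottom-left of its bounding rectangle.
Rectangular body: 10.5 × 15, A = 157.5 cm², y = 7.5 cm, Ī = 2 953 cm⁴.
Semicircular cap: semicircle r = 5.25, A = 43.3 cm², y = 17.23 cm, Ī = 83.38 cm⁴.
Centroid: ȳ = ΣA·y / ΣA = 9.598 cm.
Transfer each piece to the centroidal x-axis using Ī + A·d² with d = y − 9.598:
  rectangular body: d = -2.098 cm → contributes +3 646 cm⁴
  semicircular cap: d = 7.631 cm → contributes +2 604 cm⁴
Total I = 6 250 cm⁴.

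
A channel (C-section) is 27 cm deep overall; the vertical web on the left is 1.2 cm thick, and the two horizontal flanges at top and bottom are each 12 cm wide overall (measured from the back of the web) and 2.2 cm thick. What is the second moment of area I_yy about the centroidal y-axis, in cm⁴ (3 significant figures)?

Treat the section as a set of non-overlapping primitives; coordinates are from the bounding-box lower-left.
Web: 1.2 × 27, A = 32.4 cm², x = 0.6 cm, Ī = 3.888 cm⁴.
Top flange (beyond web): 10.8 × 2.2, A = 23.76 cm², x = 6.6 cm, Ī = 230.95 cm⁴.
Bottom flange (beyond web): 10.8 × 2.2, A = 23.76 cm², x = 6.6 cm, Ī = 230.95 cm⁴.
Centroid: x̄ = ΣA·x / ΣA = 4.1676 cm.
Transfer each piece to the centroidal y-axis using Ī + A·d² with d = x − 4.1676:
  web: d = -3.5676 cm → contributes +416.26 cm⁴
  top flange (beyond web): d = 2.4324 cm → contributes +371.53 cm⁴
  bottom flange (beyond web): d = 2.4324 cm → contributes +371.53 cm⁴
Total I = 1159.3 cm⁴.

I_yy ≈ 1160 cm⁴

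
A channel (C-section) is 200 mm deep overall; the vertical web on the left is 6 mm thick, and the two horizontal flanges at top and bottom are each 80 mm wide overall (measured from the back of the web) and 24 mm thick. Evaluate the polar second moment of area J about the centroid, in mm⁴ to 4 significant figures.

Break the section into simple shapes (no overlaps), measuring from the bottom-left corner of the bounding box.
Web: 6 × 200, A = 1 200 mm², y = 100 mm, Ī = 4 000 000 mm⁴.
Top flange (beyond web): 74 × 24, A = 1 776 mm², y = 188 mm, Ī = 85 248 mm⁴.
Bottom flange (beyond web): 74 × 24, A = 1 776 mm², y = 12 mm, Ī = 85 248 mm⁴.
By symmetry the centroid is at mid-height, ȳ = 100 mm.
Transfer each piece to the centroidal x-axis using Ī + A·d² with d = y − 100:
  web: d = 0 mm → contributes +4 000 000 mm⁴
  top flange (beyond web): d = 88 mm → contributes +13 838 592 mm⁴
  bottom flange (beyond web): d = -88 mm → contributes +13 838 592 mm⁴
Total I = 31 677 184 mm⁴.
For the y-axis: x̄ = 32.899 mm.
Repeating about the centroidal y-axis gives I_y = 3 059 648 mm⁴.
Polar second moment: J = I_x + I_y = 34 736 832 mm⁴.

J ≈ 3.474 × 10⁷ mm⁴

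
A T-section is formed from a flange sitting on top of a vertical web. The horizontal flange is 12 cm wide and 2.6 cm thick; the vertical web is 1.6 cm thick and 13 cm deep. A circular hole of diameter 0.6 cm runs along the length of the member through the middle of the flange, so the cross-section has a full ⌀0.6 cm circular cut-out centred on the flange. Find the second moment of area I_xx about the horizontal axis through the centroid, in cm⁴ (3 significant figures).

Break the section into simple shapes (no overlaps), measuring from the bottom-left corner of the bounding box.
Flange: 12 × 2.6, A = 31.2 cm², y = 14.3 cm, Ī = 17.576 cm⁴.
Web: 1.6 × 13, A = 20.8 cm², y = 6.5 cm, Ī = 292.93 cm⁴.
Hole (subtracted): ⌀0.6, A = 0.28274 cm², y = 14.3 cm, Ī = 0.0063617 cm⁴.
Centroid: ȳ = ΣA·y / ΣA = 11.163 cm.
Transfer each piece to the horizontal axis through the centroid using Ī + A·d² with d = y − 11.163:
  flange: d = 3.1371 cm → contributes +324.62 cm⁴
  web: d = -4.6629 cm → contributes +745.19 cm⁴
  hole: d = 3.1371 cm → contributes −2.7889 cm⁴
Total I = 1 067 cm⁴.

I_xx ≈ 1070 cm⁴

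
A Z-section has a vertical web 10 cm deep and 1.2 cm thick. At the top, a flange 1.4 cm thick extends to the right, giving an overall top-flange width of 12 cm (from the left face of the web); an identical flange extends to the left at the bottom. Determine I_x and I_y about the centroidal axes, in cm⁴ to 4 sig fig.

I_x ≈ 664.1 cm⁴, I_y ≈ 1384 cm⁴

Split into non-overlapping primitives; take the origin at the lower-left of the bounding box.
Web: 1.2 × 10, A = 12 cm², y = 5 cm, Ī = 100 cm⁴.
Top flange (beyond web): 10.8 × 1.4, A = 15.12 cm², y = 9.3 cm, Ī = 2.4696 cm⁴.
Bottom flange (beyond web): 10.8 × 1.4, A = 15.12 cm², y = 0.7 cm, Ī = 2.4696 cm⁴.
Centroid: ȳ = ΣA·y / ΣA = 5 cm.
Transfer each piece to the centroidal x-axis using Ī + A·d² with d = y − 5:
  web: d = 0 cm → contributes +100 cm⁴
  top flange (beyond web): d = 4.3 cm → contributes +282.038 cm⁴
  bottom flange (beyond web): d = -4.3 cm → contributes +282.038 cm⁴
Total I = 664.077 cm⁴.
For the y-axis: x̄ = 11.4 cm.
Repeating about the centroidal y-axis gives I_y = 1384.01 cm⁴.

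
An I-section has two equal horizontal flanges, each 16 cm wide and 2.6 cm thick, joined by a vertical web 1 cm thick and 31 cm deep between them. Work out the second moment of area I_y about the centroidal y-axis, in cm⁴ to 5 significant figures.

Split into non-overlapping primitives; take the origin at the lower-left of the bounding box.
Bottom flange: 16 × 2.6, A = 41.6 cm², x = 8 cm, Ī = 887.4667 cm⁴.
Web: 1 × 31, A = 31 cm², x = 8 cm, Ī = 2.583333 cm⁴.
Top flange: 16 × 2.6, A = 41.6 cm², x = 8 cm, Ī = 887.4667 cm⁴.
By symmetry the centroid is at mid-width, x̄ = 8 cm.
All pieces are centred on the centroidal y-axis, so I = ΣĪ = 1777.517 cm⁴.

I_y ≈ 1777.5 cm⁴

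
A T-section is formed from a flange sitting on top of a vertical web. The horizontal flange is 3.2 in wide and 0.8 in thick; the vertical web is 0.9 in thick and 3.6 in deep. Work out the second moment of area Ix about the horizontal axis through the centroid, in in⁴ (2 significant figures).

Split into non-overlapping primitives; take the origin at the lower-left of the bounding box.
Flange: 3.2 × 0.8, A = 2.56 in², y = 4 in, Ī = 0.1365 in⁴.
Web: 0.9 × 3.6, A = 3.24 in², y = 1.8 in, Ī = 3.499 in⁴.
Centroid: ȳ = ΣA·y / ΣA = 2.771 in.
Transfer each piece to the horizontal axis through the centroid using Ī + A·d² with d = y − 2.771:
  flange: d = 1.229 in → contributes +4.003 in⁴
  web: d = -0.971 in → contributes +6.554 in⁴
Total I = 10.56 in⁴.

Ix ≈ 11 in⁴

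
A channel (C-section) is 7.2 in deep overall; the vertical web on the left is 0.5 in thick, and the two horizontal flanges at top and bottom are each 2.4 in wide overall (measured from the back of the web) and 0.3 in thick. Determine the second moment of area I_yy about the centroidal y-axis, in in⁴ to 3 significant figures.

Decompose the section into non-overlapping parts with the origin at the bottom-left of its bounding rectangle.
Web: 0.5 × 7.2, A = 3.6 in², x = 0.25 in, Ī = 0.075 in⁴.
Top flange (beyond web): 1.9 × 0.3, A = 0.57 in², x = 1.45 in, Ī = 0.17148 in⁴.
Bottom flange (beyond web): 1.9 × 0.3, A = 0.57 in², x = 1.45 in, Ī = 0.17148 in⁴.
Centroid: x̄ = ΣA·x / ΣA = 0.53861 in.
Transfer each piece to the centroidal y-axis using Ī + A·d² with d = x − 0.53861:
  web: d = -0.28861 in → contributes +0.37486 in⁴
  top flange (beyond web): d = 0.91139 in → contributes +0.64494 in⁴
  bottom flange (beyond web): d = 0.91139 in → contributes +0.64494 in⁴
Total I = 1.6647 in⁴.

I_yy ≈ 1.66 in⁴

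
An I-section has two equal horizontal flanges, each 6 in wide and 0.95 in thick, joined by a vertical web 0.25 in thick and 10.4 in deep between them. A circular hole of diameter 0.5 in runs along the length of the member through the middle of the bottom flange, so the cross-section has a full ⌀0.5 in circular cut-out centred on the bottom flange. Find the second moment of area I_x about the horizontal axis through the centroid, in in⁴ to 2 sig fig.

I_x ≈ 390 in⁴

Break the section into simple shapes (no overlaps), measuring from the bottom-left corner of the bounding box.
Bottom flange: 6 × 0.95, A = 5.7 in², y = 0.475 in, Ī = 0.4287 in⁴.
Web: 0.25 × 10.4, A = 2.6 in², y = 6.15 in, Ī = 23.43 in⁴.
Top flange: 6 × 0.95, A = 5.7 in², y = 11.83 in, Ī = 0.4287 in⁴.
Hole (subtracted): ⌀0.5, A = 0.1963 in², y = 0.475 in, Ī = 0.003068 in⁴.
Centroid: ȳ = ΣA·y / ΣA = 6.231 in.
Transfer each piece to the horizontal axis through the centroid using Ī + A·d² with d = y − 6.231:
  bottom flange: d = -5.756 in → contributes +189.3 in⁴
  web: d = -0.08072 in → contributes +23.45 in⁴
  top flange: d = 5.594 in → contributes +178.8 in⁴
  hole: d = -5.756 in → contributes −6.508 in⁴
Total I = 385 in⁴.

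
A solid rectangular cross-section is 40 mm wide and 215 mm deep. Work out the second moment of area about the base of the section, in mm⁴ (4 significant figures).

I_base ≈ 1.325 × 10⁸ mm⁴

The section: 40 × 215, A = 8 600 mm², y = 107.5 mm, Ī = 33 127 917 mm⁴.
Transfer it to a horizontal axis along the bottom face using Ī + A·d² with d = y − 0:
  the section: d = 107.5 mm → contributes +132 511 667 mm⁴
Total I = 132 511 667 mm⁴.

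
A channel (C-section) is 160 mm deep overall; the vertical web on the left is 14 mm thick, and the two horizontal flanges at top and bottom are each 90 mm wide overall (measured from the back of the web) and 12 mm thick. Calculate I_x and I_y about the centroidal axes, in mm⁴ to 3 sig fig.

Break the section into simple shapes (no overlaps), measuring from the bottom-left corner of the bounding box.
Web: 14 × 160, A = 2 240 mm², y = 80 mm, Ī = 4 778 667 mm⁴.
Top flange (beyond web): 76 × 12, A = 912 mm², y = 154 mm, Ī = 10 944 mm⁴.
Bottom flange (beyond web): 76 × 12, A = 912 mm², y = 6 mm, Ī = 10 944 mm⁴.
By symmetry the centroid is at mid-height, ȳ = 80 mm.
Transfer each piece to the centroidal x-axis using Ī + A·d² with d = y − 80:
  web: d = 0 mm → contributes +4 778 667 mm⁴
  top flange (beyond web): d = 74 mm → contributes +5 005 056 mm⁴
  bottom flange (beyond web): d = -74 mm → contributes +5 005 056 mm⁴
Total I = 14 788 779 mm⁴.
For the y-axis: x̄ = 27.197 mm.
Repeating about the centroidal y-axis gives I_y = 2 950 381 mm⁴.

I_x ≈ 1.48 × 10⁷ mm⁴, I_y ≈ 2.95 × 10⁶ mm⁴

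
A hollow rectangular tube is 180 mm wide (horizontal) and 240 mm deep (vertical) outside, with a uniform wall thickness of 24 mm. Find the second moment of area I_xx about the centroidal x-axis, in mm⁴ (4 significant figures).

I_xx ≈ 1.295 × 10⁸ mm⁴

Treat the section as a set of non-overlapping primitives; coordinates are from the bounding-box lower-left.
Outer rectangle: 180 × 240, A = 43 200 mm², y = 120 mm, Ī = 207 360 000 mm⁴.
Inner void (subtracted): 132 × 192, A = 25 344 mm², y = 120 mm, Ī = 77 856 768 mm⁴.
By symmetry the centroid is at mid-height, ȳ = 120 mm.
All pieces are centred on the centroidal x-axis, so I = ΣĪ (holes subtracted) = 129 503 232 mm⁴.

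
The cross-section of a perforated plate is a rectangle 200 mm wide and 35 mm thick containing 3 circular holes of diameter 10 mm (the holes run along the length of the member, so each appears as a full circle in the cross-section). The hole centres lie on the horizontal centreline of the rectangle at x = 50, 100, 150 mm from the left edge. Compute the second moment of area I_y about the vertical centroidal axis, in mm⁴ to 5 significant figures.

I_y ≈ 2.2939 × 10⁷ mm⁴

Break the section into simple shapes (no overlaps), measuring from the bottom-left corner of the bounding box.
Plate: 200 × 35, A = 7 000 mm², x = 100 mm, Ī = 23 333 333 mm⁴.
Hole 1 (subtracted): ⌀10, A = 78.53982 mm², x = 50 mm, Ī = 490.8739 mm⁴.
Hole 2 (subtracted): ⌀10, A = 78.53982 mm², x = 100 mm, Ī = 490.8739 mm⁴.
Hole 3 (subtracted): ⌀10, A = 78.53982 mm², x = 150 mm, Ī = 490.8739 mm⁴.
By symmetry the centroid is at mid-width, x̄ = 100 mm.
Transfer each piece to the vertical centroidal axis using Ī + A·d² with d = x − 100:
  plate: d = 0 mm → contributes +23 333 333 mm⁴
  hole 1: d = -50 mm → contributes −196840.4 mm⁴
  hole 2: d = 0 mm → contributes −490.8739 mm⁴
  hole 3: d = 50 mm → contributes −196840.4 mm⁴
Total I = 22 939 162 mm⁴.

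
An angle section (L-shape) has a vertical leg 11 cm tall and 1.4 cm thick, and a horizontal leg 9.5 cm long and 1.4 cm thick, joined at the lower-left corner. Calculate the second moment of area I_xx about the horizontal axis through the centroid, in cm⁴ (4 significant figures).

Break the section into simple shapes (no overlaps), measuring from the bottom-left corner of the bounding box.
Vertical leg: 1.4 × 11, A = 15.4 cm², y = 5.5 cm, Ī = 155.283 cm⁴.
Horizontal leg (remainder): 8.1 × 1.4, A = 11.34 cm², y = 0.7 cm, Ī = 1.8522 cm⁴.
Centroid: ȳ = ΣA·y / ΣA = 3.4644 cm.
Transfer each piece to the horizontal axis through the centroid using Ī + A·d² with d = y − 3.4644:
  vertical leg: d = 2.0356 cm → contributes +219.096 cm⁴
  horizontal leg (remainder): d = -2.7644 cm → contributes +88.5113 cm⁴
Total I = 307.607 cm⁴.

I_xx ≈ 307.6 cm⁴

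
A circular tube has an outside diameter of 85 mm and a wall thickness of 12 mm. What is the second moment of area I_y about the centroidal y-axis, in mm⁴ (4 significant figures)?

I_y ≈ 1.883 × 10⁶ mm⁴

Break the section into simple shapes (no overlaps), measuring from the bottom-left corner of the bounding box.
Outer circle: ⌀85, A = 5674.5 mm², x = 42.5 mm, Ī = 2 562 392 mm⁴.
Bore (subtracted): ⌀61, A = 2922.47 mm², x = 42.5 mm, Ī = 679 656 mm⁴.
By symmetry the centroid is at mid-width, x̄ = 42.5 mm.
All pieces are centred on the centroidal y-axis, so I = ΣĪ (holes subtracted) = 1 882 736 mm⁴.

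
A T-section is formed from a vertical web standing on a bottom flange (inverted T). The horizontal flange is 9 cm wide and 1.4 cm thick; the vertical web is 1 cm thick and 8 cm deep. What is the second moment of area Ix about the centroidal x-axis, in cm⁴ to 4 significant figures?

Break the section into simple shapes (no overlaps), measuring from the bottom-left corner of the bounding box.
Flange: 9 × 1.4, A = 12.6 cm², y = 0.7 cm, Ī = 2.058 cm⁴.
Web: 1 × 8, A = 8 cm², y = 5.4 cm, Ī = 42.6667 cm⁴.
Centroid: ȳ = ΣA·y / ΣA = 2.52524 cm.
Transfer each piece to the centroidal x-axis using Ī + A·d² with d = y − 2.52524:
  flange: d = -1.82524 cm → contributes +44.035 cm⁴
  web: d = 2.87476 cm → contributes +108.781 cm⁴
Total I = 152.816 cm⁴.

Ix ≈ 152.8 cm⁴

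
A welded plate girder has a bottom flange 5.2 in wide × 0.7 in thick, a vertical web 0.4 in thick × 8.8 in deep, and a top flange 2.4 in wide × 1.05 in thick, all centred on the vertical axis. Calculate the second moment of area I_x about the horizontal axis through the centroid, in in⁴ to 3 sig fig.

Decompose the section into non-overlapping parts with the origin at the bottom-left of its bounding rectangle.
Bottom plate: 5.2 × 0.7, A = 3.64 in², y = 0.35 in, Ī = 0.14863 in⁴.
Web plate: 0.4 × 8.8, A = 3.52 in², y = 5.1 in, Ī = 22.716 in⁴.
Top plate: 2.4 × 1.05, A = 2.52 in², y = 10.025 in, Ī = 0.23153 in⁴.
Centroid: ȳ = ΣA·y / ΣA = 4.596 in.
Transfer each piece to the horizontal axis through the centroid using Ī + A·d² with d = y − 4.596:
  bottom plate: d = -4.246 in → contributes +65.772 in⁴
  web plate: d = 0.50403 in → contributes +23.61 in⁴
  top plate: d = 5.429 in → contributes +74.507 in⁴
Total I = 163.89 in⁴.

I_x ≈ 164 in⁴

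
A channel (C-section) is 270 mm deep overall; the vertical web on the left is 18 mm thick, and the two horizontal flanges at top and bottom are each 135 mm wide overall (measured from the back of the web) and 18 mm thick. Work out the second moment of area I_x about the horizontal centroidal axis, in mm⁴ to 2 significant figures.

I_x ≈ 9.7 × 10⁷ mm⁴

Decompose the section into non-overlapping parts with the origin at the bottom-left of its bounding rectangle.
Web: 18 × 270, A = 4 860 mm², y = 135 mm, Ī = 29 524 500 mm⁴.
Top flange (beyond web): 117 × 18, A = 2 106 mm², y = 261 mm, Ī = 56 862 mm⁴.
Bottom flange (beyond web): 117 × 18, A = 2 106 mm², y = 9 mm, Ī = 56 862 mm⁴.
By symmetry the centroid is at mid-height, ȳ = 135 mm.
Transfer each piece to the horizontal centroidal axis using Ī + A·d² with d = y − 135:
  web: d = 0 mm → contributes +29 524 500 mm⁴
  top flange (beyond web): d = 126 mm → contributes +33 491 718 mm⁴
  bottom flange (beyond web): d = -126 mm → contributes +33 491 718 mm⁴
Total I = 96 507 936 mm⁴.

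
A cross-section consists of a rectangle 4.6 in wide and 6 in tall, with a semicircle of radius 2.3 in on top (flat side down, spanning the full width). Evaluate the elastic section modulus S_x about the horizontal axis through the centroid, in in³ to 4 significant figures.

S_x ≈ 42.66 in³

Decompose the section into non-overlapping parts with the origin at the bottom-left of its bounding rectangle.
Rectangular body: 4.6 × 6, A = 27.6 in², y = 3 in, Ī = 82.8 in⁴.
Semicircular cap: semicircle r = 2.3, A = 8.30951 in², y = 6.97615 in, Ī = 3.07145 in⁴.
Centroid: ȳ = ΣA·y / ΣA = 3.92009 in.
Transfer each piece to the horizontal axis through the centroid using Ī + A·d² with d = y − 3.92009:
  rectangular body: d = -0.920087 in → contributes +106.165 in⁴
  semicircular cap: d = 3.05606 in → contributes +80.6783 in⁴
Total I = 186.843 in⁴.
Extreme fibre distance c = 4.37991 in; S = I/c = 42.6592 in³.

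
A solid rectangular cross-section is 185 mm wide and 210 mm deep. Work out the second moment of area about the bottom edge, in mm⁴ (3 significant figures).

The section: 185 × 210, A = 38 850 mm², y = 105 mm, Ī = 142 773 750 mm⁴.
Transfer it to the base of the section using Ī + A·d² with d = y − 0:
  the section: d = 105 mm → contributes +571 095 000 mm⁴
Total I = 571 095 000 mm⁴.

I_base ≈ 5.71 × 10⁸ mm⁴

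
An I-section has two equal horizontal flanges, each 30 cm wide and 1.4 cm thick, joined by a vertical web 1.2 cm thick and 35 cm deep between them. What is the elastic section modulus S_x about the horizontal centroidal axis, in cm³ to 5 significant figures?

S_x ≈ 1699.8 cm³

Break the section into simple shapes (no overlaps), measuring from the bottom-left corner of the bounding box.
Bottom flange: 30 × 1.4, A = 42 cm², y = 0.7 cm, Ī = 6.86 cm⁴.
Web: 1.2 × 35, A = 42 cm², y = 18.9 cm, Ī = 4287.5 cm⁴.
Top flange: 30 × 1.4, A = 42 cm², y = 37.1 cm, Ī = 6.86 cm⁴.
By symmetry the centroid is at mid-height, ȳ = 18.9 cm.
Transfer each piece to the horizontal centroidal axis using Ī + A·d² with d = y − 18.9:
  bottom flange: d = -18.2 cm → contributes +13918.94 cm⁴
  web: d = 0 cm → contributes +4287.5 cm⁴
  top flange: d = 18.2 cm → contributes +13918.94 cm⁴
Total I = 32125.38 cm⁴.
Extreme fibre distance c = 18.9 cm; S = I/c = 1699.756 cm³.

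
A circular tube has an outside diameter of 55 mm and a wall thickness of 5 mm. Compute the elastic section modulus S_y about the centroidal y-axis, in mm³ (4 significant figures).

S_y ≈ 9014 mm³

Break the section into simple shapes (no overlaps), measuring from the bottom-left corner of the bounding box.
Outer circle: ⌀55, A = 2375.83 mm², x = 27.5 mm, Ī = 449 180 mm⁴.
Bore (subtracted): ⌀45, A = 1590.43 mm², x = 27.5 mm, Ī = 201 289 mm⁴.
By symmetry the centroid is at mid-width, x̄ = 27.5 mm.
All pieces are centred on the centroidal y-axis, so I = ΣĪ (holes subtracted) = 247 891 mm⁴.
Extreme fibre distance c = 27.5 mm; S = I/c = 9014.23 mm³.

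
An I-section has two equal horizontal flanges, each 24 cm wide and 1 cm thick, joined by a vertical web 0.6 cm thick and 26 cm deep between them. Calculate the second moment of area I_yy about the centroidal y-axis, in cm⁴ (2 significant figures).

Break the section into simple shapes (no overlaps), measuring from the bottom-left corner of the bounding box.
Bottom flange: 24 × 1, A = 24 cm², x = 12 cm, Ī = 1 152 cm⁴.
Web: 0.6 × 26, A = 15.6 cm², x = 12 cm, Ī = 0.468 cm⁴.
Top flange: 24 × 1, A = 24 cm², x = 12 cm, Ī = 1 152 cm⁴.
By symmetry the centroid is at mid-width, x̄ = 12 cm.
All pieces are centred on the centroidal y-axis, so I = ΣĪ = 2 304 cm⁴.

I_yy ≈ 2300 cm⁴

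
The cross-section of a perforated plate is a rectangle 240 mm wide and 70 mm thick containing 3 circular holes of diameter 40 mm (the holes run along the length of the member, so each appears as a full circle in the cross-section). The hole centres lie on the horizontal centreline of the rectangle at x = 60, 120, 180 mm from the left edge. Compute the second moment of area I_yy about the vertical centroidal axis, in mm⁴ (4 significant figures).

Split into non-overlapping primitives; take the origin at the lower-left of the bounding box.
Plate: 240 × 70, A = 16 800 mm², x = 120 mm, Ī = 80 640 000 mm⁴.
Hole 1 (subtracted): ⌀40, A = 1256.64 mm², x = 60 mm, Ī = 125 664 mm⁴.
Hole 2 (subtracted): ⌀40, A = 1256.64 mm², x = 120 mm, Ī = 125 664 mm⁴.
Hole 3 (subtracted): ⌀40, A = 1256.64 mm², x = 180 mm, Ī = 125 664 mm⁴.
By symmetry the centroid is at mid-width, x̄ = 120 mm.
Transfer each piece to the vertical centroidal axis using Ī + A·d² with d = x − 120:
  plate: d = 0 mm → contributes +80 640 000 mm⁴
  hole 1: d = -60 mm → contributes −4 649 557 mm⁴
  hole 2: d = 0 mm → contributes −125 664 mm⁴
  hole 3: d = 60 mm → contributes −4 649 557 mm⁴
Total I = 71 215 222 mm⁴.

I_yy ≈ 7.122 × 10⁷ mm⁴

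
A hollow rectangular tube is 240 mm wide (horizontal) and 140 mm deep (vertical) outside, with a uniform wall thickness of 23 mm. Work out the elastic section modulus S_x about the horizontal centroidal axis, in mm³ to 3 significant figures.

Decompose the section into non-overlapping parts with the origin at the bottom-left of its bounding rectangle.
Outer rectangle: 240 × 140, A = 33 600 mm², y = 70 mm, Ī = 54 880 000 mm⁴.
Inner void (subtracted): 194 × 94, A = 18 236 mm², y = 70 mm, Ī = 13 427 775 mm⁴.
By symmetry the centroid is at mid-height, ȳ = 70 mm.
All pieces are centred on the horizontal centroidal axis, so I = ΣĪ (holes subtracted) = 41 452 225 mm⁴.
Extreme fibre distance c = 70 mm; S = I/c = 592 175 mm³.

S_x ≈ 5.92 × 10⁵ mm³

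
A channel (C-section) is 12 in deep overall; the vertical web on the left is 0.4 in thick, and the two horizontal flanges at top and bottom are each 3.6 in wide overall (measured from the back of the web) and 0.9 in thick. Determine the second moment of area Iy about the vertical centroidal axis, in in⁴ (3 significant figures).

Treat the section as a set of non-overlapping primitives; coordinates are from the bounding-box lower-left.
Web: 0.4 × 12, A = 4.8 in², x = 0.2 in, Ī = 0.064 in⁴.
Top flange (beyond web): 3.2 × 0.9, A = 2.88 in², x = 2 in, Ī = 2.4576 in⁴.
Bottom flange (beyond web): 3.2 × 0.9, A = 2.88 in², x = 2 in, Ī = 2.4576 in⁴.
Centroid: x̄ = ΣA·x / ΣA = 1.1818 in.
Transfer each piece to the vertical centroidal axis using Ī + A·d² with d = x − 1.1818:
  web: d = -0.98182 in → contributes +4.691 in⁴
  top flange (beyond web): d = 0.81818 in → contributes +4.3855 in⁴
  bottom flange (beyond web): d = 0.81818 in → contributes +4.3855 in⁴
Total I = 13.462 in⁴.

Iy ≈ 13.5 in⁴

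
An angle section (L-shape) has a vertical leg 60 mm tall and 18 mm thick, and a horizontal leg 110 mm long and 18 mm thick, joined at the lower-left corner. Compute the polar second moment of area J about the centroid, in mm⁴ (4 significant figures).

Decompose the section into non-overlapping parts with the origin at the bottom-left of its bounding rectangle.
Vertical leg: 18 × 60, A = 1 080 mm², y = 30 mm, Ī = 324 000 mm⁴.
Horizontal leg (remainder): 92 × 18, A = 1 656 mm², y = 9 mm, Ī = 44 712 mm⁴.
Centroid: ȳ = ΣA·y / ΣA = 17.2895 mm.
Transfer each piece to the centroidal x-axis using Ī + A·d² with d = y − 17.2895:
  vertical leg: d = 12.7105 mm → contributes +498 482 mm⁴
  horizontal leg (remainder): d = -8.28947 mm → contributes +158 505 mm⁴
Total I = 656 987 mm⁴.
For the y-axis: x̄ = 42.2895 mm.
Repeating about the centroidal y-axis gives I_y = 3 174 587 mm⁴.
Polar second moment: J = I_x + I_y = 3 831 573 mm⁴.

J ≈ 3.832 × 10⁶ mm⁴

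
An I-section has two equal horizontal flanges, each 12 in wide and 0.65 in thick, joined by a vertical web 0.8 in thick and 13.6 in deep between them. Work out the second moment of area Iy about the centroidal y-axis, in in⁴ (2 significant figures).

Decompose the section into non-overlapping parts with the origin at the bottom-left of its bounding rectangle.
Bottom flange: 12 × 0.65, A = 7.8 in², x = 6 in, Ī = 93.6 in⁴.
Web: 0.8 × 13.6, A = 10.88 in², x = 6 in, Ī = 0.5803 in⁴.
Top flange: 12 × 0.65, A = 7.8 in², x = 6 in, Ī = 93.6 in⁴.
By symmetry the centroid is at mid-width, x̄ = 6 in.
All pieces are centred on the centroidal y-axis, so I = ΣĪ = 187.8 in⁴.

Iy ≈ 190 in⁴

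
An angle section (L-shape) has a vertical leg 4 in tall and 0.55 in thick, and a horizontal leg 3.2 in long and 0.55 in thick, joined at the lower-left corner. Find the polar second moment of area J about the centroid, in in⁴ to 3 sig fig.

Split into non-overlapping primitives; take the origin at the lower-left of the bounding box.
Vertical leg: 0.55 × 4, A = 2.2 in², y = 2 in, Ī = 2.9333 in⁴.
Horizontal leg (remainder): 2.65 × 0.55, A = 1.4575 in², y = 0.275 in, Ī = 0.036741 in⁴.
Centroid: ȳ = ΣA·y / ΣA = 1.3126 in.
Transfer each piece to the centroidal x-axis using Ī + A·d² with d = y − 1.3126:
  vertical leg: d = 0.68741 in → contributes +3.9729 in⁴
  horizontal leg (remainder): d = -1.0376 in → contributes +1.6059 in⁴
Total I = 5.5788 in⁴.
For the y-axis: x̄ = 0.91259 in.
Repeating about the centroidal y-axis gives I_y = 3.1527 in⁴.
Polar second moment: J = I_x + I_y = 8.7315 in⁴.

J ≈ 8.73 in⁴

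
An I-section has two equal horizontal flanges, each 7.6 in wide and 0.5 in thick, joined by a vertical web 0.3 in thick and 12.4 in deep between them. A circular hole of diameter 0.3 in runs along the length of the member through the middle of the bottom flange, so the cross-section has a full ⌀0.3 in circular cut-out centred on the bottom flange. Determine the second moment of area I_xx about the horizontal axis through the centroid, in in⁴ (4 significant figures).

Split into non-overlapping primitives; take the origin at the lower-left of the bounding box.
Bottom flange: 7.6 × 0.5, A = 3.8 in², y = 0.25 in, Ī = 0.0791667 in⁴.
Web: 0.3 × 12.4, A = 3.72 in², y = 6.7 in, Ī = 47.6656 in⁴.
Top flange: 7.6 × 0.5, A = 3.8 in², y = 13.15 in, Ī = 0.0791667 in⁴.
Hole (subtracted): ⌀0.3, A = 0.0706858 in², y = 0.25 in, Ī = 0.000397608 in⁴.
Centroid: ȳ = ΣA·y / ΣA = 6.74053 in.
Transfer each piece to the horizontal axis through the centroid using Ī + A·d² with d = y − 6.74053:
  bottom flange: d = -6.49053 in → contributes +160.162 in⁴
  web: d = -0.040529 in → contributes +47.6717 in⁴
  top flange: d = 6.40947 in → contributes +156.188 in⁴
  hole: d = -6.49053 in → contributes −2.97818 in⁴
Total I = 361.043 in⁴.

I_xx ≈ 361.0 in⁴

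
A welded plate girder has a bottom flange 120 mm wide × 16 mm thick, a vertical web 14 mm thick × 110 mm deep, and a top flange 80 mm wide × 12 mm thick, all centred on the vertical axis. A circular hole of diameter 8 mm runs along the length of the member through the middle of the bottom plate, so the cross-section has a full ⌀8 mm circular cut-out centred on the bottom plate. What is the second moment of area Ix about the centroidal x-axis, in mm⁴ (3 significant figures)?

Treat the section as a set of non-overlapping primitives; coordinates are from the bounding-box lower-left.
Bottom plate: 120 × 16, A = 1 920 mm², y = 8 mm, Ī = 40 960 mm⁴.
Web plate: 14 × 110, A = 1 540 mm², y = 71 mm, Ī = 1 552 833 mm⁴.
Top plate: 80 × 12, A = 960 mm², y = 132 mm, Ī = 11 520 mm⁴.
Hole (subtracted): ⌀8, A = 50.265 mm², y = 8 mm, Ī = 201.06 mm⁴.
Centroid: ȳ = ΣA·y / ΣA = 57.445 mm.
Transfer each piece to the centroidal x-axis using Ī + A·d² with d = y − 57.445:
  bottom plate: d = -49.445 mm → contributes +4 734 925 mm⁴
  web plate: d = 13.555 mm → contributes +1 835 804 mm⁴
  top plate: d = 74.555 mm → contributes +5 347 680 mm⁴
  hole: d = -49.445 mm → contributes −123 089 mm⁴
Total I = 11 795 321 mm⁴.

Ix ≈ 1.18 × 10⁷ mm⁴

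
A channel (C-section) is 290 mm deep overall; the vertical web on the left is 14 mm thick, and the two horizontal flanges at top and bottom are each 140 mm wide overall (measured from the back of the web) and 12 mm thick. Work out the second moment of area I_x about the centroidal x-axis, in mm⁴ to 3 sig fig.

Break the section into simple shapes (no overlaps), measuring from the bottom-left corner of the bounding box.
Web: 14 × 290, A = 4 060 mm², y = 145 mm, Ī = 28 453 833 mm⁴.
Top flange (beyond web): 126 × 12, A = 1 512 mm², y = 284 mm, Ī = 18 144 mm⁴.
Bottom flange (beyond web): 126 × 12, A = 1 512 mm², y = 6 mm, Ī = 18 144 mm⁴.
By symmetry the centroid is at mid-height, ȳ = 145 mm.
Transfer each piece to the centroidal x-axis using Ī + A·d² with d = y − 145:
  web: d = 0 mm → contributes +28 453 833 mm⁴
  top flange (beyond web): d = 139 mm → contributes +29 231 496 mm⁴
  bottom flange (beyond web): d = -139 mm → contributes +29 231 496 mm⁴
Total I = 86 916 825 mm⁴.

I_x ≈ 8.69 × 10⁷ mm⁴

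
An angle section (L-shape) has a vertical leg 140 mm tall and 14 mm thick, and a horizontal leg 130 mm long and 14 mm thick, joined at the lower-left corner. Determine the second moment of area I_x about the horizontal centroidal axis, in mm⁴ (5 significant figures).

I_x ≈ 6.7528 × 10⁶ mm⁴

Split into non-overlapping primitives; take the origin at the lower-left of the bounding box.
Vertical leg: 14 × 140, A = 1 960 mm², y = 70 mm, Ī = 3 201 333 mm⁴.
Horizontal leg (remainder): 116 × 14, A = 1 624 mm², y = 7 mm, Ī = 26525.33 mm⁴.
Centroid: ȳ = ΣA·y / ΣA = 41.45313 mm.
Transfer each piece to the horizontal centroidal axis using Ī + A·d² with d = y − 41.45313:
  vertical leg: d = 28.54688 mm → contributes +4 798 585 mm⁴
  horizontal leg (remainder): d = -34.45313 mm → contributes +1 954 242 mm⁴
Total I = 6 752 827 mm⁴.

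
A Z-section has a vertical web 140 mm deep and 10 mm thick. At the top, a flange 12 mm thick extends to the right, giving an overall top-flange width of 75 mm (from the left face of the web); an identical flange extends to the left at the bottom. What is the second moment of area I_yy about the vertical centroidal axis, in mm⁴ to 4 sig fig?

I_yy ≈ 2.755 × 10⁶ mm⁴

Treat the section as a set of non-overlapping primitives; coordinates are from the bounding-box lower-left.
Web: 10 × 140, A = 1 400 mm², x = 70 mm, Ī = 11666.7 mm⁴.
Top flange (beyond web): 65 × 12, A = 780 mm², x = 107.5 mm, Ī = 274 625 mm⁴.
Bottom flange (beyond web): 65 × 12, A = 780 mm², x = 32.5 mm, Ī = 274 625 mm⁴.
Centroid: x̄ = ΣA·x / ΣA = 70 mm.
Transfer each piece to the vertical centroidal axis using Ī + A·d² with d = x − 70:
  web: d = 0 mm → contributes +11666.7 mm⁴
  top flange (beyond web): d = 37.5 mm → contributes +1 371 500 mm⁴
  bottom flange (beyond web): d = -37.5 mm → contributes +1 371 500 mm⁴
Total I = 2 754 667 mm⁴.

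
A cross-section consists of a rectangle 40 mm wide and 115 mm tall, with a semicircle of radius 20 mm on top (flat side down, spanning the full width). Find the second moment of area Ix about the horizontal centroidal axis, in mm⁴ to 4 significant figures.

Ix ≈ 7.494 × 10⁶ mm⁴

Break the section into simple shapes (no overlaps), measuring from the bottom-left corner of the bounding box.
Rectangular body: 40 × 115, A = 4 600 mm², y = 57.5 mm, Ī = 5 069 583 mm⁴.
Semicircular cap: semicircle r = 20, A = 628.319 mm², y = 123.488 mm, Ī = 17561.1 mm⁴.
Centroid: ȳ = ΣA·y / ΣA = 65.4302 mm.
Transfer each piece to the horizontal centroidal axis using Ī + A·d² with d = y − 65.4302:
  rectangular body: d = -7.93021 mm → contributes +5 358 869 mm⁴
  semicircular cap: d = 58.0581 mm → contributes +2 135 458 mm⁴
Total I = 7 494 327 mm⁴.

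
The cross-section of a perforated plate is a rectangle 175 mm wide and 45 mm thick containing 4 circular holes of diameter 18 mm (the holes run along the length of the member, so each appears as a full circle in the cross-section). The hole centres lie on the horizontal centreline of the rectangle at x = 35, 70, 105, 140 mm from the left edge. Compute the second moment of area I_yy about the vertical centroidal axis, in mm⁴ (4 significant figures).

Break the section into simple shapes (no overlaps), measuring from the bottom-left corner of the bounding box.
Plate: 175 × 45, A = 7 875 mm², x = 87.5 mm, Ī = 20 097 656 mm⁴.
Hole 1 (subtracted): ⌀18, A = 254.469 mm², x = 35 mm, Ī = 5 153 mm⁴.
Hole 2 (subtracted): ⌀18, A = 254.469 mm², x = 70 mm, Ī = 5 153 mm⁴.
Hole 3 (subtracted): ⌀18, A = 254.469 mm², x = 105 mm, Ī = 5 153 mm⁴.
Hole 4 (subtracted): ⌀18, A = 254.469 mm², x = 140 mm, Ī = 5 153 mm⁴.
By symmetry the centroid is at mid-width, x̄ = 87.5 mm.
Transfer each piece to the vertical centroidal axis using Ī + A·d² with d = x − 87.5:
  plate: d = 0 mm → contributes +20 097 656 mm⁴
  hole 1: d = -52.5 mm → contributes −706 533 mm⁴
  hole 2: d = -17.5 mm → contributes −83084.1 mm⁴
  hole 3: d = 17.5 mm → contributes −83084.1 mm⁴
  hole 4: d = 52.5 mm → contributes −706 533 mm⁴
Total I = 18 518 422 mm⁴.

I_yy ≈ 1.852 × 10⁷ mm⁴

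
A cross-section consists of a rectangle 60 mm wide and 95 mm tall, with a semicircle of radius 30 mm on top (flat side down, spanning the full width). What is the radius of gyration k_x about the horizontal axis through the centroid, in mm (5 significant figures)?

k_x ≈ 34.537 mm

Treat the section as a set of non-overlapping primitives; coordinates are from the bounding-box lower-left.
Rectangular body: 60 × 95, A = 5 700 mm², y = 47.5 mm, Ī = 4 286 875 mm⁴.
Semicircular cap: semicircle r = 30, A = 1413.717 mm², y = 107.7324 mm, Ī = 88903.14 mm⁴.
Centroid: ȳ = ΣA·y / ΣA = 59.47005 mm.
Transfer each piece to the horizontal axis through the centroid using Ī + A·d² with d = y − 59.47005:
  rectangular body: d = -11.97005 mm → contributes +5 103 583 mm⁴
  semicircular cap: d = 48.26235 mm → contributes +3 381 808 mm⁴
Total I = 8 485 391 mm⁴.
Radius of gyration: k = √(I/A) = √(8 485 391 / 7113.717) = 34.53724 mm.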